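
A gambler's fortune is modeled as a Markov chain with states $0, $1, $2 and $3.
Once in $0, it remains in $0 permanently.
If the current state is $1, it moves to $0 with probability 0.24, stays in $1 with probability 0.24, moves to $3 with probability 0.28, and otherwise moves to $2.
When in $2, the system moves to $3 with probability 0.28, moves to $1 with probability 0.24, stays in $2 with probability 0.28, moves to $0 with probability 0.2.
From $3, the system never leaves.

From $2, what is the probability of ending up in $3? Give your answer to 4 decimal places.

Let h(s) be the probability of absorption at $3 starting from transient state s. Then h($3) = 1 and h($0) = 0. By first-step analysis:
h($1) = 0.24·0 + 0.24·h($1) + 0.24·h($2) + 0.28·1
h($2) = 0.2·0 + 0.24·h($1) + 0.28·h($2) + 0.28·1
Solving: h($1) = 0.5490, h($2) = 0.5719.
Starting from $2, the probability is 0.5719.

0.5719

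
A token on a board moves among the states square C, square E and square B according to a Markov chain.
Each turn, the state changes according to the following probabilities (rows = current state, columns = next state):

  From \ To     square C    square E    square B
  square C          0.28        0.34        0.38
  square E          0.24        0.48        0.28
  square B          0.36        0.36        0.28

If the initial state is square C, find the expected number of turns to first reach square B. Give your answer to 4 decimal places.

2.9372

Let t(s) be the expected number of turns to first reach square B from state s, with t(square B) = 0. Conditioning on the first turn:
t(square C) = 1 + 0.28·t(square C) + 0.34·t(square E)
t(square E) = 1 + 0.24·t(square C) + 0.48·t(square E)
Solving: t(square C) = 2.9372, t(square E) = 3.2787.
Expected turns from square C to square B: 2.9372.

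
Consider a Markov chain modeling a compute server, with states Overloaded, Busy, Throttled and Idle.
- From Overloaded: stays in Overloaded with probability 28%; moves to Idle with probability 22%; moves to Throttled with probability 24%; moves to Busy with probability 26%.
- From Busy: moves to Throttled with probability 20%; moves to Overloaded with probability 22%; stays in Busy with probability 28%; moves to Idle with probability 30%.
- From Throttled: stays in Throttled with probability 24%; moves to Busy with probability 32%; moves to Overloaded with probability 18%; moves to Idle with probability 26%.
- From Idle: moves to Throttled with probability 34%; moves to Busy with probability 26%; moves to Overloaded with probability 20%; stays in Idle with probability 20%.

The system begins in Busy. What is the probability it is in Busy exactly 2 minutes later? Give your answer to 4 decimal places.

0.2776

Propagate the distribution vector 2 minutes from Busy.
After 0 minutes: (0.0000, 1.0000, 0.0000, 0.0000)
After 1 minute: (0.2200, 0.2800, 0.2000, 0.3000)
After 2 minutes: (0.2192, 0.2776, 0.2588, 0.2444)
P(in Busy after 2 minutes) = 0.2776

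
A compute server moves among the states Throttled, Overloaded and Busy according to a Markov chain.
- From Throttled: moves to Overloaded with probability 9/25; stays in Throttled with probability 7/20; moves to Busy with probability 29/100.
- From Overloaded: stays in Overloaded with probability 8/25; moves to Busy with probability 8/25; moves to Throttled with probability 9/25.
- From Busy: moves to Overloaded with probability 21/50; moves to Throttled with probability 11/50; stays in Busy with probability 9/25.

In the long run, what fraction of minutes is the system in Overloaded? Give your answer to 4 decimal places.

0.3648

Let the stationary distribution be π with π = πP and π_1 + π_2 + π_3 = 1.
π_1 = 0.35·π_1 + 0.36·π_2 + 0.22·π_3
π_2 = 0.36·π_1 + 0.32·π_2 + 0.42·π_3
Solving with the normalization constraint gives π = (0.3116, 0.3648, 0.3236).
So the stationary probability of Overloaded is 0.3648.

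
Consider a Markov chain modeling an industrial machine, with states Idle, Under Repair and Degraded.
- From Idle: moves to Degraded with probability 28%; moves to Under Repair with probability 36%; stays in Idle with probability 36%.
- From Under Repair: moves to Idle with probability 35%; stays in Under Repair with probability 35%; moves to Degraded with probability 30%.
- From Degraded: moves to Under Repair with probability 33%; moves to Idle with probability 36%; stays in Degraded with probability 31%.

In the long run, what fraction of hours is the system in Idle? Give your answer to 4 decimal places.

Let the stationary distribution be π with π = πP and π_1 + π_2 + π_3 = 1.
π_1 = 0.36·π_1 + 0.35·π_2 + 0.36·π_3
π_2 = 0.36·π_1 + 0.35·π_2 + 0.33·π_3
Solving with the normalization constraint gives π = (0.3565, 0.3476, 0.2958).
So the stationary probability of Idle is 0.3565.

0.3565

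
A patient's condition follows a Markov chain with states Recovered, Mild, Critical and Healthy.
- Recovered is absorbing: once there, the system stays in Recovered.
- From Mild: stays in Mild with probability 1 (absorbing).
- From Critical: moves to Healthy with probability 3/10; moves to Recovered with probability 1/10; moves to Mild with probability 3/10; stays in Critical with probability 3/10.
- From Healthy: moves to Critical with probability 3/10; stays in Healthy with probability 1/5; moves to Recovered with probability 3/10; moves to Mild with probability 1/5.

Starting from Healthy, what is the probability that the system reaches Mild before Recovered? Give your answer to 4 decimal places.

0.4894

Let h(s) be the probability of absorption at Mild starting from transient state s. Then h(Mild) = 1 and h(Recovered) = 0. By first-step analysis:
h(Critical) = 0.1·0 + 0.3·1 + 0.3·h(Critical) + 0.3·h(Healthy)
h(Healthy) = 0.3·0 + 0.2·1 + 0.3·h(Critical) + 0.2·h(Healthy)
Solving: h(Critical) = 0.6383, h(Healthy) = 0.4894.
Starting from Healthy, the probability is 0.4894.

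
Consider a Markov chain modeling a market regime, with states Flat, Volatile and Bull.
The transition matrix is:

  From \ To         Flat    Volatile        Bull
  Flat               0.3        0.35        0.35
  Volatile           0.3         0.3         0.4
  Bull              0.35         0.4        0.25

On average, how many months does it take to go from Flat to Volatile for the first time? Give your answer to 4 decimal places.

Let t(s) be the expected number of months to first reach Volatile from state s, with t(Volatile) = 0. Conditioning on the first month:
t(Flat) = 1 + 0.3·t(Flat) + 0.35·t(Bull)
t(Bull) = 1 + 0.35·t(Flat) + 0.25·t(Bull)
Solving: t(Flat) = 2.7329, t(Bull) = 2.6087.
Expected months from Flat to Volatile: 2.7329.

2.7329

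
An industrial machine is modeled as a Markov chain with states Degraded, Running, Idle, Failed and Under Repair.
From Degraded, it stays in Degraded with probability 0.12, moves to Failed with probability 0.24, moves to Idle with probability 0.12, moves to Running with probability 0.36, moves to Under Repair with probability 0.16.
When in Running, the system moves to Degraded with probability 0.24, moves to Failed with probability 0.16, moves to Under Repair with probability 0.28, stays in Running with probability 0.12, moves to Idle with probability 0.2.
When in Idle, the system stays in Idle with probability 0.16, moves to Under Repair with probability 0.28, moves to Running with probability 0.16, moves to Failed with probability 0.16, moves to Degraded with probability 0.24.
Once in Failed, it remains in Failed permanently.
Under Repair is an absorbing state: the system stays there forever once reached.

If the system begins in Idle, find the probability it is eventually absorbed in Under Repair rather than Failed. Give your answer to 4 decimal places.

Let h(s) be the probability of absorption at Under Repair starting from transient state s. Then h(Under Repair) = 1 and h(Failed) = 0. By first-step analysis:
h(Degraded) = 0.12·h(Degraded) + 0.36·h(Running) + 0.12·h(Idle) + 0.24·0 + 0.16·1
h(Running) = 0.24·h(Degraded) + 0.12·h(Running) + 0.2·h(Idle) + 0.16·0 + 0.28·1
h(Idle) = 0.24·h(Degraded) + 0.16·h(Running) + 0.16·h(Idle) + 0.16·0 + 0.28·1
Solving: h(Degraded) = 0.5033, h(Running) = 0.5894, h(Idle) = 0.5894.
Starting from Idle, the probability is 0.5894.

0.5894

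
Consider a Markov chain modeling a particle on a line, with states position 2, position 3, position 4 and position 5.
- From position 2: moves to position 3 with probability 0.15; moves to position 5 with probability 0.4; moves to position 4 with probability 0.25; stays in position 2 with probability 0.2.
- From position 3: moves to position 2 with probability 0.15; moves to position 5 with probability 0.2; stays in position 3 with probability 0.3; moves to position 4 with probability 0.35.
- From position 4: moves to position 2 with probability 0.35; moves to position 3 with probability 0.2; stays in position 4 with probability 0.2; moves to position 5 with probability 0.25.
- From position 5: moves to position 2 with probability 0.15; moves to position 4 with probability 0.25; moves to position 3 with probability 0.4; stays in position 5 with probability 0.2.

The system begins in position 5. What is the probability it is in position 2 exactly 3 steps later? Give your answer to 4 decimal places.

0.2159

Propagate the distribution vector 3 steps from position 5.
After 0 steps: (0.0000, 0.0000, 0.0000, 1.0000)
After 1 step: (0.1500, 0.4000, 0.2500, 0.2000)
After 2 steps: (0.2075, 0.2725, 0.2775, 0.2425)
After 3 steps: (0.2159, 0.2654, 0.2634, 0.2554)
P(in position 2 after 3 steps) = 0.2159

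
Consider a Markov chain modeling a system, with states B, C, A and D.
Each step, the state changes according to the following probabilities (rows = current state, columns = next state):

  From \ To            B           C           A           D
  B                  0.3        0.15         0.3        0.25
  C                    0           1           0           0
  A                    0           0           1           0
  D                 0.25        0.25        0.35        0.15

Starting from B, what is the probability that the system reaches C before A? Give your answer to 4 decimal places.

0.3568

Let h(s) be the probability of absorption at C starting from transient state s. Then h(C) = 1 and h(A) = 0. By first-step analysis:
h(B) = 0.3·h(B) + 0.15·1 + 0.3·0 + 0.25·h(D)
h(D) = 0.25·h(B) + 0.25·1 + 0.35·0 + 0.15·h(D)
Solving: h(B) = 0.3568, h(D) = 0.3991.
Starting from B, the probability is 0.3568.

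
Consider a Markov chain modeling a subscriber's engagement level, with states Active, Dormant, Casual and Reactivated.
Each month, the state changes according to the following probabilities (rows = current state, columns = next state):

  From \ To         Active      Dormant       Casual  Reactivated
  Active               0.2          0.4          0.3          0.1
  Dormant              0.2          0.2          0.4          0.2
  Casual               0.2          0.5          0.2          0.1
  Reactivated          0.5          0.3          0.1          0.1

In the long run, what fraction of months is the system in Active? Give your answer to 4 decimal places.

0.2404

Let the stationary distribution be π with π = πP and π_1 + π_2 + π_3 + π_4 = 1.
π_1 = 0.2·π_1 + 0.2·π_2 + 0.2·π_3 + 0.5·π_4
π_2 = 0.4·π_1 + 0.2·π_2 + 0.5·π_3 + 0.3·π_4
π_3 = 0.3·π_1 + 0.4·π_2 + 0.2·π_3 + 0.1·π_4
Solving with the normalization constraint gives π = (0.2404, 0.3454, 0.2797, 0.1345).
So the stationary probability of Active is 0.2404.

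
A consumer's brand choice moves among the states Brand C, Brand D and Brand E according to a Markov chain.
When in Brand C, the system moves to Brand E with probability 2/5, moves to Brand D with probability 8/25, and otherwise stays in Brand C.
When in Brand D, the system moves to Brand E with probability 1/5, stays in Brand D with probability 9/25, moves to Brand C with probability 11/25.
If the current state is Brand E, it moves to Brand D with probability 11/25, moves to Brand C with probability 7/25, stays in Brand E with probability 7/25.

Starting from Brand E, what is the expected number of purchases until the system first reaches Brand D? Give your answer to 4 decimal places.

Let t(s) be the expected number of purchases to first reach Brand D from state s, with t(Brand D) = 0. Conditioning on the first purchase:
t(Brand C) = 1 + 0.28·t(Brand C) + 0.4·t(Brand E)
t(Brand E) = 1 + 0.28·t(Brand C) + 0.28·t(Brand E)
Solving: t(Brand C) = 2.7559, t(Brand E) = 2.4606.
Expected purchases from Brand E to Brand D: 2.4606.

2.4606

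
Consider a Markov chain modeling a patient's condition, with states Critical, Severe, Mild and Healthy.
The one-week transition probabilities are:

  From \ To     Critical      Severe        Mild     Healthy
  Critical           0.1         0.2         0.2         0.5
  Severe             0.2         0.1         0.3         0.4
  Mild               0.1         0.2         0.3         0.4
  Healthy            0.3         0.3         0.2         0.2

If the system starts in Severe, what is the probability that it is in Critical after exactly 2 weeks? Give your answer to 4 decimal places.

0.1900

Propagate the distribution vector 2 weeks from Severe.
After 0 weeks: (0.0000, 1.0000, 0.0000, 0.0000)
After 1 week: (0.2000, 0.1000, 0.3000, 0.4000)
After 2 weeks: (0.1900, 0.2300, 0.2400, 0.3400)
P(in Critical after 2 weeks) = 0.1900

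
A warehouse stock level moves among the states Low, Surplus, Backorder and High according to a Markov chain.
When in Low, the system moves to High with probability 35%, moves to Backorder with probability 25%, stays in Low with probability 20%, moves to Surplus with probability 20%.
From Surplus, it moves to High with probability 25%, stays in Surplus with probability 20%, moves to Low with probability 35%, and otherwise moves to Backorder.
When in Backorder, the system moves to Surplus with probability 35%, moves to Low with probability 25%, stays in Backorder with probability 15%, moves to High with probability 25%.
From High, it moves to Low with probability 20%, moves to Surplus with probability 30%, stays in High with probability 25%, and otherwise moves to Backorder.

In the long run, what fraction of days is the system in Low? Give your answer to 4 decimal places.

Let the stationary distribution be π with π = πP and π_1 + π_2 + π_3 + π_4 = 1.
π_1 = 0.2·π_1 + 0.35·π_2 + 0.25·π_3 + 0.2·π_4
π_2 = 0.2·π_1 + 0.2·π_2 + 0.35·π_3 + 0.3·π_4
π_3 = 0.25·π_1 + 0.2·π_2 + 0.15·π_3 + 0.25·π_4
Solving with the normalization constraint gives π = (0.2497, 0.2598, 0.2155, 0.2750).
So the stationary probability of Low is 0.2497.

0.2497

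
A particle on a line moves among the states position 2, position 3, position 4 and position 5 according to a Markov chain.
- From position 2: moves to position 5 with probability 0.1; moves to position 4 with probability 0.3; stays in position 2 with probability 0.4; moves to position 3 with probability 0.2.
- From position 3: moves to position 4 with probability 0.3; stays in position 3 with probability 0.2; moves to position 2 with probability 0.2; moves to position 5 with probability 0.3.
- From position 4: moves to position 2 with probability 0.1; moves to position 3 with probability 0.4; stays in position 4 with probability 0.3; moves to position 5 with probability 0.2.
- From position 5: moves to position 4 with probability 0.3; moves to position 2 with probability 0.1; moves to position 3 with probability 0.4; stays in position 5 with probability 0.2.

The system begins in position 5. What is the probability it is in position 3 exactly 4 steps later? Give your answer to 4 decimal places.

0.3026

Propagate the distribution vector 4 steps from position 5.
After 0 steps: (0.0000, 0.0000, 0.0000, 1.0000)
After 1 step: (0.1000, 0.4000, 0.3000, 0.2000)
After 2 steps: (0.1700, 0.3000, 0.3000, 0.2300)
After 3 steps: (0.1810, 0.3060, 0.3000, 0.2130)
After 4 steps: (0.1849, 0.3026, 0.3000, 0.2125)
P(in position 3 after 4 steps) = 0.3026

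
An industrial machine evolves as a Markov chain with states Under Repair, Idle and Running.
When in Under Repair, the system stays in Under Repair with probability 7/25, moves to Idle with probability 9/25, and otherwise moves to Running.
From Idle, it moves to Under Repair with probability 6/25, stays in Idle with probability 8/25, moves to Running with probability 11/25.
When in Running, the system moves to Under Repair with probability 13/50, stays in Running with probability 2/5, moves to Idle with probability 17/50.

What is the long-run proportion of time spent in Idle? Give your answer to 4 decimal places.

Let the stationary distribution be π with π = πP and π_1 + π_2 + π_3 = 1.
π_1 = 0.28·π_1 + 0.24·π_2 + 0.26·π_3
π_2 = 0.36·π_1 + 0.32·π_2 + 0.34·π_3
Solving with the normalization constraint gives π = (0.2584, 0.3384, 0.4032).
So the stationary probability of Idle is 0.3384.

0.3384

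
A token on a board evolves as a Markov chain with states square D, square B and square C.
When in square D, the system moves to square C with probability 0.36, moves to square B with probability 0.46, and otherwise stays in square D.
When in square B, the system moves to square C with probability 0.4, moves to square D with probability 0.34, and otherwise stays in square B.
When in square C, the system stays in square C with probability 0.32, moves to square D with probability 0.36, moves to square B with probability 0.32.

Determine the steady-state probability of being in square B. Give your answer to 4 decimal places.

Let the stationary distribution be π with π = πP and π_1 + π_2 + π_3 = 1.
π_1 = 0.18·π_1 + 0.34·π_2 + 0.36·π_3
π_2 = 0.46·π_1 + 0.26·π_2 + 0.32·π_3
Solving with the normalization constraint gives π = (0.2993, 0.3414, 0.3593).
So the stationary probability of square B is 0.3414.

0.3414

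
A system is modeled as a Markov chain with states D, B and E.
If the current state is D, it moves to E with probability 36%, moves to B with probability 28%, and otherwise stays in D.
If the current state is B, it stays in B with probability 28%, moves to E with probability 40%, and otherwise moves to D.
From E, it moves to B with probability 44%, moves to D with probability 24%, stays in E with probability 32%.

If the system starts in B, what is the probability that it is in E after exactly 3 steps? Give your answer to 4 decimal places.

Propagate the distribution vector 3 steps from B.
After 0 steps: (0.0000, 1.0000, 0.0000)
After 1 step: (0.3200, 0.2800, 0.4000)
After 2 steps: (0.3008, 0.3440, 0.3552)
After 3 steps: (0.3036, 0.3368, 0.3596)
P(in E after 3 steps) = 0.3596

0.3596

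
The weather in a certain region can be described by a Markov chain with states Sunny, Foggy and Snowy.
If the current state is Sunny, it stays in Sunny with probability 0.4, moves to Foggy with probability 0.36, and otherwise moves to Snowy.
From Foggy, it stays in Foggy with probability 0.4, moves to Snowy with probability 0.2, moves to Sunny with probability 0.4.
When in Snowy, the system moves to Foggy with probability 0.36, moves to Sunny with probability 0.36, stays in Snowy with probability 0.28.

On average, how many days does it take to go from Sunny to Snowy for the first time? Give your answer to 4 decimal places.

4.4444

Let t(s) be the expected number of days to first reach Snowy from state s, with t(Snowy) = 0. Conditioning on the first day:
t(Sunny) = 1 + 0.4·t(Sunny) + 0.36·t(Foggy)
t(Foggy) = 1 + 0.4·t(Sunny) + 0.4·t(Foggy)
Solving: t(Sunny) = 4.4444, t(Foggy) = 4.6296.
Expected days from Sunny to Snowy: 4.4444.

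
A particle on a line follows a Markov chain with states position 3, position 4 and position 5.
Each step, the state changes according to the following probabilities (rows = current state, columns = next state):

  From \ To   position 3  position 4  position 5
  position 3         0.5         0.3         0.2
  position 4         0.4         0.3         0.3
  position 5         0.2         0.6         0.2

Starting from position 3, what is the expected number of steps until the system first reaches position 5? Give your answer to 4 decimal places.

Let t(s) be the expected number of steps to first reach position 5 from state s, with t(position 5) = 0. Conditioning on the first step:
t(position 3) = 1 + 0.5·t(position 3) + 0.3·t(position 4)
t(position 4) = 1 + 0.4·t(position 3) + 0.3·t(position 4)
Solving: t(position 3) = 4.3478, t(position 4) = 3.9130.
Expected steps from position 3 to position 5: 4.3478.

4.3478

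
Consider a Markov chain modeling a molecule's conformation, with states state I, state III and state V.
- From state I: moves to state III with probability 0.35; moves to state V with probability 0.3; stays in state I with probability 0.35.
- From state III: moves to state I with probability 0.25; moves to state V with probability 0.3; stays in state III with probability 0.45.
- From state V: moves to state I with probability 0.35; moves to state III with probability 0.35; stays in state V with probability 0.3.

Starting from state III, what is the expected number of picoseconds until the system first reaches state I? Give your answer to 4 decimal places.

Let t(s) be the expected number of picoseconds to first reach state I from state s, with t(state I) = 0. Conditioning on the first picosecond:
t(state III) = 1 + 0.45·t(state III) + 0.3·t(state V)
t(state V) = 1 + 0.35·t(state III) + 0.3·t(state V)
Solving: t(state III) = 3.5714, t(state V) = 3.2143.
Expected picoseconds from state III to state I: 3.5714.

3.5714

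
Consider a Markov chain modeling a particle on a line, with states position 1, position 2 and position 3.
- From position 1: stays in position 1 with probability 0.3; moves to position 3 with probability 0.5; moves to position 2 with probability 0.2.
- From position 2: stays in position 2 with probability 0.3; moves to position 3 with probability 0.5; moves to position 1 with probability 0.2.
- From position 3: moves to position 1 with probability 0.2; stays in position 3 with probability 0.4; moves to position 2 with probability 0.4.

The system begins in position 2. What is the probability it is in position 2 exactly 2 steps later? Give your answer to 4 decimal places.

Sum over the intermediate state after 1 step:
P = P(position 2→position 1)·P(position 1→position 2) + P(position 2→position 2)·P(position 2→position 2) + P(position 2→position 3)·P(position 3→position 2)
  = 0.2×0.2 + 0.3×0.3 + 0.5×0.4
  = 0.0400 + 0.0900 + 0.2000 = 0.3300

0.3300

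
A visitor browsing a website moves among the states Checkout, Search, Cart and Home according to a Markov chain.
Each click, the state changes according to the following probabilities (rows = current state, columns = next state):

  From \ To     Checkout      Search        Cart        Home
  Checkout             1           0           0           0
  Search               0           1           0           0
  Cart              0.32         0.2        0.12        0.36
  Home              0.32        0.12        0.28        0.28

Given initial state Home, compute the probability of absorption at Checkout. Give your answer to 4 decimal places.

0.6967

Let h(s) be the probability of absorption at Checkout starting from transient state s. Then h(Checkout) = 1 and h(Search) = 0. By first-step analysis:
h(Cart) = 0.32·1 + 0.2·0 + 0.12·h(Cart) + 0.36·h(Home)
h(Home) = 0.32·1 + 0.12·0 + 0.28·h(Cart) + 0.28·h(Home)
Solving: h(Cart) = 0.6486, h(Home) = 0.6967.
Starting from Home, the probability is 0.6967.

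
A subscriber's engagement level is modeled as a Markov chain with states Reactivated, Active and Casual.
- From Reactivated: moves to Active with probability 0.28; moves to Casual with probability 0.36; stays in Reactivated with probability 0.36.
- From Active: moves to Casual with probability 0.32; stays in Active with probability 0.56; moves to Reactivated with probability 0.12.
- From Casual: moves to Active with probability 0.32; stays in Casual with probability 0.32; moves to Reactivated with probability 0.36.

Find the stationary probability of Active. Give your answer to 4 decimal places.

Let the stationary distribution be π with π = πP and π_1 + π_2 + π_3 = 1.
π_1 = 0.36·π_1 + 0.12·π_2 + 0.36·π_3
π_2 = 0.28·π_1 + 0.56·π_2 + 0.32·π_3
Solving with the normalization constraint gives π = (0.2623, 0.4072, 0.3305).
So the stationary probability of Active is 0.4072.

0.4072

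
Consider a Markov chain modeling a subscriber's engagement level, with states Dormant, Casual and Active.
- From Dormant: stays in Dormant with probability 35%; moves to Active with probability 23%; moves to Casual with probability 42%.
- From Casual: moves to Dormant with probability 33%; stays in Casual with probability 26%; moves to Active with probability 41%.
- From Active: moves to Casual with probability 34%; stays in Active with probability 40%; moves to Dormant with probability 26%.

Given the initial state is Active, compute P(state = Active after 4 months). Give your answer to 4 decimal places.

Propagate the distribution vector 4 months from Active.
After 0 months: (0.0000, 0.0000, 1.0000)
After 1 month: (0.2600, 0.3400, 0.4000)
After 2 months: (0.3072, 0.3336, 0.3592)
After 3 months: (0.3110, 0.3379, 0.3511)
After 4 months: (0.3116, 0.3378, 0.3505)
P(in Active after 4 months) = 0.3505

0.3505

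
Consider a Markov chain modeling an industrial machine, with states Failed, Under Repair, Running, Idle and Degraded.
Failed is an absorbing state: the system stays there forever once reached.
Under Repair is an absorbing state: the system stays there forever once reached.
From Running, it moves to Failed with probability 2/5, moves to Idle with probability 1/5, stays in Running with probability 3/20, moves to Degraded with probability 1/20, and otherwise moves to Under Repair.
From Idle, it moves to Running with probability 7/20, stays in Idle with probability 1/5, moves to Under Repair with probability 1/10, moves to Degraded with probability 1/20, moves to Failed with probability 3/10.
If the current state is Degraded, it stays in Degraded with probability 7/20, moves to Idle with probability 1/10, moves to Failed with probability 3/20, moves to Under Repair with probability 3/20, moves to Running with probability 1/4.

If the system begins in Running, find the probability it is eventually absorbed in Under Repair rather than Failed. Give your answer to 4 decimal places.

Let h(s) be the probability of absorption at Under Repair starting from transient state s. Then h(Under Repair) = 1 and h(Failed) = 0. By first-step analysis:
h(Running) = 0.4·0 + 0.2·1 + 0.15·h(Running) + 0.2·h(Idle) + 0.05·h(Degraded)
h(Idle) = 0.3·0 + 0.1·1 + 0.35·h(Running) + 0.2·h(Idle) + 0.05·h(Degraded)
h(Degraded) = 0.15·0 + 0.15·1 + 0.25·h(Running) + 0.1·h(Idle) + 0.35·h(Degraded)
Solving: h(Running) = 0.3280, h(Idle) = 0.2937, h(Degraded) = 0.4021.
Starting from Running, the probability is 0.3280.

0.3280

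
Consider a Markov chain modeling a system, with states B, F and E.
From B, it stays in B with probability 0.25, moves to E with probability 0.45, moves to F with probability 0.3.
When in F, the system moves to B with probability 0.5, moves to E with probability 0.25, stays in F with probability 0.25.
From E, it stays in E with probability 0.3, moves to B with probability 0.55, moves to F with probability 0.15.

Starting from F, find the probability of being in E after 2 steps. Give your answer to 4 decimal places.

0.3625

Sum over the intermediate state after 1 step:
P = P(F→B)·P(B→E) + P(F→F)·P(F→E) + P(F→E)·P(E→E)
  = 0.5×0.45 + 0.25×0.25 + 0.25×0.3
  = 0.2250 + 0.0625 + 0.0750 = 0.3625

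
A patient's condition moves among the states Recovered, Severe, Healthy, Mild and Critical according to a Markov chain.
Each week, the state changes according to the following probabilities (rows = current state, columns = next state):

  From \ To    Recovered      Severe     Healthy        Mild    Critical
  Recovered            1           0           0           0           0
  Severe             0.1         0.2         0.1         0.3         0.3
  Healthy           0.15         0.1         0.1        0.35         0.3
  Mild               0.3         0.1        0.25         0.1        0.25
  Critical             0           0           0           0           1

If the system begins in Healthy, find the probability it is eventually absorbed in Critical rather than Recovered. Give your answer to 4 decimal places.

Let h(s) be the probability of absorption at Critical starting from transient state s. Then h(Critical) = 1 and h(Recovered) = 0. By first-step analysis:
h(Severe) = 0.1·0 + 0.2·h(Severe) + 0.1·h(Healthy) + 0.3·h(Mild) + 0.3·1
h(Healthy) = 0.15·0 + 0.1·h(Severe) + 0.1·h(Healthy) + 0.35·h(Mild) + 0.3·1
h(Mild) = 0.3·0 + 0.1·h(Severe) + 0.25·h(Healthy) + 0.1·h(Mild) + 0.25·1
Solving: h(Severe) = 0.6450, h(Healthy) = 0.6064, h(Mild) = 0.5179.
Starting from Healthy, the probability is 0.6064.

0.6064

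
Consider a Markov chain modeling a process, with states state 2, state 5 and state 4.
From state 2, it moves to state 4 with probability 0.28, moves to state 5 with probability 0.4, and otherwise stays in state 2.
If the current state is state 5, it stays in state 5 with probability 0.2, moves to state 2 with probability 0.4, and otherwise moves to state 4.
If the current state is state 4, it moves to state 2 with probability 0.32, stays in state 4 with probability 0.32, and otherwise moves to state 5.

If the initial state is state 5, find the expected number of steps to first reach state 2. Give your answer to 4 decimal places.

2.7000

Let t(s) be the expected number of steps to first reach state 2 from state s, with t(state 2) = 0. Conditioning on the first step:
t(state 5) = 1 + 0.2·t(state 5) + 0.4·t(state 4)
t(state 4) = 1 + 0.36·t(state 5) + 0.32·t(state 4)
Solving: t(state 5) = 2.7000, t(state 4) = 2.9000.
Expected steps from state 5 to state 2: 2.7000.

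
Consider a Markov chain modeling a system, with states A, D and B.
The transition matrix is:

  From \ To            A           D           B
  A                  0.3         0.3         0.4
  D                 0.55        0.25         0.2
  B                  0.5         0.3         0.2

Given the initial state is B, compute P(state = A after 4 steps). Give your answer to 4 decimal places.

Propagate the distribution vector 4 steps from B.
After 0 steps: (0.0000, 0.0000, 1.0000)
After 1 step: (0.5000, 0.3000, 0.2000)
After 2 steps: (0.4150, 0.2850, 0.3000)
After 3 steps: (0.4313, 0.2858, 0.2830)
After 4 steps: (0.4280, 0.2857, 0.2863)
P(in A after 4 steps) = 0.4280

0.4280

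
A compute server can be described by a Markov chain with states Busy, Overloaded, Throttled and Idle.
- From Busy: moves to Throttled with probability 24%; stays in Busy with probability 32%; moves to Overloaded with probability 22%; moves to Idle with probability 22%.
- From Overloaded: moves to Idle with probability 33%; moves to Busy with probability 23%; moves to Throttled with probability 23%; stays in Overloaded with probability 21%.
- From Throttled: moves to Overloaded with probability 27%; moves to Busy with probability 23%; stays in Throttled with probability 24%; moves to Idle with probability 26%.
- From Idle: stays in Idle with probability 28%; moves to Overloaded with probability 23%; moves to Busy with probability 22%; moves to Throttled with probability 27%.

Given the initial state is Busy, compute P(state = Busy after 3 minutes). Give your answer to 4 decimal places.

0.2504

Propagate the distribution vector 3 minutes from Busy.
After 0 minutes: (1.0000, 0.0000, 0.0000, 0.0000)
After 1 minute: (0.3200, 0.2200, 0.2400, 0.2200)
After 2 minutes: (0.2566, 0.2320, 0.2444, 0.2670)
After 3 minutes: (0.2504, 0.2326, 0.2457, 0.2713)
P(in Busy after 3 minutes) = 0.2504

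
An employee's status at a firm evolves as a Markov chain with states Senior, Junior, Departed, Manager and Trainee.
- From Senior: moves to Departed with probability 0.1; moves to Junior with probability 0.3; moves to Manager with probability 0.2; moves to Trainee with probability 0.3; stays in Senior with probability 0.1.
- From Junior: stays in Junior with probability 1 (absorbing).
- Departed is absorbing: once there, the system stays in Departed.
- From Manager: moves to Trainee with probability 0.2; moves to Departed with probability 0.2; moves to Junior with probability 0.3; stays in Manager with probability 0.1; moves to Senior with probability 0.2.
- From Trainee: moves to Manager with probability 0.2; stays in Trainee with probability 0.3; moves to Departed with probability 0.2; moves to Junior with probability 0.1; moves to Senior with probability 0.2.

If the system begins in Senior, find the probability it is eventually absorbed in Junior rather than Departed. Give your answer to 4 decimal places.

0.6247

Let h(s) be the probability of absorption at Junior starting from transient state s. Then h(Junior) = 1 and h(Departed) = 0. By first-step analysis:
h(Senior) = 0.1·h(Senior) + 0.3·1 + 0.1·0 + 0.2·h(Manager) + 0.3·h(Trainee)
h(Manager) = 0.2·h(Senior) + 0.3·1 + 0.2·0 + 0.1·h(Manager) + 0.2·h(Trainee)
h(Trainee) = 0.2·h(Senior) + 0.1·1 + 0.2·0 + 0.2·h(Manager) + 0.3·h(Trainee)
Solving: h(Senior) = 0.6247, h(Manager) = 0.5804, h(Trainee) = 0.4872.
Starting from Senior, the probability is 0.6247.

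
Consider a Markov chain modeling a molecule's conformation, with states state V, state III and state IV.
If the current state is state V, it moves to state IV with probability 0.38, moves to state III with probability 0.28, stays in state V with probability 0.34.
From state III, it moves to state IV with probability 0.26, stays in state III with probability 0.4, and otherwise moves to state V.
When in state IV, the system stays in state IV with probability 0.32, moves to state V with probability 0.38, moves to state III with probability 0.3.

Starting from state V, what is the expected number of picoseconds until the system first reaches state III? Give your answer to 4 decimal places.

3.4823

Let t(s) be the expected number of picoseconds to first reach state III from state s, with t(state III) = 0. Conditioning on the first picosecond:
t(state V) = 1 + 0.34·t(state V) + 0.38·t(state IV)
t(state IV) = 1 + 0.38·t(state V) + 0.32·t(state IV)
Solving: t(state V) = 3.4823, t(state IV) = 3.4166.
Expected picoseconds from state V to state III: 3.4823.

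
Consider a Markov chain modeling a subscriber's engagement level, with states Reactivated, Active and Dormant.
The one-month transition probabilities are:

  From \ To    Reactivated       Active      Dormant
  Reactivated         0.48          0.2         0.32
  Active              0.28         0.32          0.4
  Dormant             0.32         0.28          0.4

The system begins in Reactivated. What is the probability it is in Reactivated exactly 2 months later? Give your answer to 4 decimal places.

Sum over the intermediate state after 1 month:
P = P(Reactivated→Reactivated)·P(Reactivated→Reactivated) + P(Reactivated→Active)·P(Active→Reactivated) + P(Reactivated→Dormant)·P(Dormant→Reactivated)
  = 0.48×0.48 + 0.2×0.28 + 0.32×0.32
  = 0.2304 + 0.0560 + 0.1024 = 0.3888

0.3888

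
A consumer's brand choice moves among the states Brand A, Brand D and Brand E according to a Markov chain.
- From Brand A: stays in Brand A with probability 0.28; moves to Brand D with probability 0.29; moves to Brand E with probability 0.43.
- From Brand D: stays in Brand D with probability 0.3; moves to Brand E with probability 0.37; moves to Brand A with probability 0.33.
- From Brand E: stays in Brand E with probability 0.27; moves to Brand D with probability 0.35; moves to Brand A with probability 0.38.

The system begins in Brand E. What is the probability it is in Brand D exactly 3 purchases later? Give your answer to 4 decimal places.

Propagate the distribution vector 3 purchases from Brand E.
After 0 purchases: (0.0000, 0.0000, 1.0000)
After 1 purchase: (0.3800, 0.3500, 0.2700)
After 2 purchases: (0.3245, 0.3097, 0.3658)
After 3 purchases: (0.3321, 0.3150, 0.3529)
P(in Brand D after 3 purchases) = 0.3150

0.3150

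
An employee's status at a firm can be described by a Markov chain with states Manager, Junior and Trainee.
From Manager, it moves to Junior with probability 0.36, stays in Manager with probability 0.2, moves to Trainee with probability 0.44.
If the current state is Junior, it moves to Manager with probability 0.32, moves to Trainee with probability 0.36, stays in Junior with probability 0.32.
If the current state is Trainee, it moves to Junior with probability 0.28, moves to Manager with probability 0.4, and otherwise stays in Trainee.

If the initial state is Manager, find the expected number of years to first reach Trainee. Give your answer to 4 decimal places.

2.4254

Let t(s) be the expected number of years to first reach Trainee from state s, with t(Trainee) = 0. Conditioning on the first year:
t(Manager) = 1 + 0.2·t(Manager) + 0.36·t(Junior)
t(Junior) = 1 + 0.32·t(Manager) + 0.32·t(Junior)
Solving: t(Manager) = 2.4254, t(Junior) = 2.6119.
Expected years from Manager to Trainee: 2.4254.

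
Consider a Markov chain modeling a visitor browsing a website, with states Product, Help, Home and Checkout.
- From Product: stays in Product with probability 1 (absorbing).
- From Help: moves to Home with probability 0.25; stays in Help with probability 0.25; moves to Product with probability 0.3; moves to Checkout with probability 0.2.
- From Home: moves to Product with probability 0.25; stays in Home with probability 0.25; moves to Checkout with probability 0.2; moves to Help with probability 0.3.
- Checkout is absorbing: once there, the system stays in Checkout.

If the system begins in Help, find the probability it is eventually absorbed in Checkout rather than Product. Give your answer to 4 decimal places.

Let h(s) be the probability of absorption at Checkout starting from transient state s. Then h(Checkout) = 1 and h(Product) = 0. By first-step analysis:
h(Help) = 0.3·0 + 0.25·h(Help) + 0.25·h(Home) + 0.2·1
h(Home) = 0.25·0 + 0.3·h(Help) + 0.25·h(Home) + 0.2·1
Solving: h(Help) = 0.4103, h(Home) = 0.4308.
Starting from Help, the probability is 0.4103.

0.4103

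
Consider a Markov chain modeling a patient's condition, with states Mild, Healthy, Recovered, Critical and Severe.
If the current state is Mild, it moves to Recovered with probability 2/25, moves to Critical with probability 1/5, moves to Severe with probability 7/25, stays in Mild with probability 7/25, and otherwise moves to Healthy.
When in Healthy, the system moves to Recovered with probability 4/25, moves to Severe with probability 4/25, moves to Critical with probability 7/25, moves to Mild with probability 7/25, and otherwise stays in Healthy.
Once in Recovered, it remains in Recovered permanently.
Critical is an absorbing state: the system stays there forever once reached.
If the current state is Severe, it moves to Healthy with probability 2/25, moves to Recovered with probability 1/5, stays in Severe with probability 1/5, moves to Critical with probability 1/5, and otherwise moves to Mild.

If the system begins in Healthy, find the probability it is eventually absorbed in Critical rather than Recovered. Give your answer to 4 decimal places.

0.6240

Let h(s) be the probability of absorption at Critical starting from transient state s. Then h(Critical) = 1 and h(Recovered) = 0. By first-step analysis:
h(Mild) = 0.28·h(Mild) + 0.16·h(Healthy) + 0.08·0 + 0.2·1 + 0.28·h(Severe)
h(Healthy) = 0.28·h(Mild) + 0.12·h(Healthy) + 0.16·0 + 0.28·1 + 0.16·h(Severe)
h(Severe) = 0.32·h(Mild) + 0.08·h(Healthy) + 0.2·0 + 0.2·1 + 0.2·h(Severe)
Solving: h(Mild) = 0.6370, h(Healthy) = 0.6240, h(Severe) = 0.5672.
Starting from Healthy, the probability is 0.6240.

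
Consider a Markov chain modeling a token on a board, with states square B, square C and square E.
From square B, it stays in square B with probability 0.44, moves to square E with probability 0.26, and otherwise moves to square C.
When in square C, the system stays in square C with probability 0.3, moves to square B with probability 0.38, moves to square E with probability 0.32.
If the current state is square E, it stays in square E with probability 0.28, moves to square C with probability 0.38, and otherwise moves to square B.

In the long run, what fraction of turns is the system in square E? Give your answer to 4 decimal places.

Let the stationary distribution be π with π = πP and π_1 + π_2 + π_3 = 1.
π_1 = 0.44·π_1 + 0.38·π_2 + 0.34·π_3
π_2 = 0.3·π_1 + 0.3·π_2 + 0.38·π_3
Solving with the normalization constraint gives π = (0.3921, 0.3228, 0.2851).
So the stationary probability of square E is 0.2851.

0.2851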